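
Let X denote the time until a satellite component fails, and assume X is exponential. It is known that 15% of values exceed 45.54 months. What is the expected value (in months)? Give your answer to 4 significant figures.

24.00

e^(−λ·45.54) = 0.15 ⇒ λ = −ln(0.15)/45.54 = 0.0416583.
Mean = 1/λ = 24.0048 months.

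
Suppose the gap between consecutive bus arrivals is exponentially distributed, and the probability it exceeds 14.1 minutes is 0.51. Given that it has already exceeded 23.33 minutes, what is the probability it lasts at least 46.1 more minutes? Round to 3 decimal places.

From e^(−λ·14.1) = 0.51, λ = −ln(0.51)/14.1 = 0.0477549.
Memoryless: P(X > 23.33+46.1 | X > 23.33) = P(X > 46.1) = e^(−0.0477549·46.1) ≈ 0.111.

0.111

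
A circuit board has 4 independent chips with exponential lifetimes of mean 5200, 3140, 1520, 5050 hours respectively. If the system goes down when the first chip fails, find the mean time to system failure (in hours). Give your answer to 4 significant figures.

The first failure time is exponential with rate Σλ_i = 1/5200 + 1/3140 + 1/1520 + 1/5050 = 0.00136669 per hour.
E[min] = 1/Σλ = 1/0.00136669 = 731.693 hours.

731.7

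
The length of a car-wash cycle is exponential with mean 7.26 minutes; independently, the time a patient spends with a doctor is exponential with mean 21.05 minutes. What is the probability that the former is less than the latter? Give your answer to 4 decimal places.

λ_1 = 1/7.26 = 0.137741, λ_2 = 1/21.05 = 0.0475059.
For independent exponentials, P(the former < the latter) = λ_1/(λ_1+λ_2) = 0.137741/0.185247 ≈ 0.7436.

0.7436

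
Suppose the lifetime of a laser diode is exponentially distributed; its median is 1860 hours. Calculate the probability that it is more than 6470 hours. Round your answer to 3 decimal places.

0.090

For an exponential, median = ln(2)/λ, so λ = ln 2 / 1860 = 0.00037266 per hour.
P(X > 6470) = e^(−λ·6470) = e^(−2.4111) ≈ 0.090.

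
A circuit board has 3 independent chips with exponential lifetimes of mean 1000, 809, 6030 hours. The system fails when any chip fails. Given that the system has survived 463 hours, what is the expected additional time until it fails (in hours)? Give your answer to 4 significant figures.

First-failure rate Σλ = 1/1000 + 1/809 + 1/6030 = 0.00240193.
By memorylessness the expected residual is 1/Σλ = 416.332 hours, regardless of the 463 already elapsed.

416.3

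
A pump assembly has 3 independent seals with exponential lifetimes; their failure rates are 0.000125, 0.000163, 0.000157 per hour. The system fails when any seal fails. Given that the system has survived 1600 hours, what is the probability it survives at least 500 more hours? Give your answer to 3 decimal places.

Time to first failure ~ Exp(Σλ) with Σλ = 0.000445.
By memorylessness, P(T > 1600+500 | T > 1600) = P(T > 500) = e^(−0.000445·500) ≈ 0.801.

0.801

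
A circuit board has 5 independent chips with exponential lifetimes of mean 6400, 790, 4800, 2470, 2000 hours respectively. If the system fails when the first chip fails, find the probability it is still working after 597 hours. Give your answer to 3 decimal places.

The first failure time is exponential with rate Σλ_i = 1/6400 + 1/790 + 1/4800 + 1/2470 + 1/2000 = 0.00253526 per hour.
P(min > 597) = e^(−0.00253526·597) = e^(−1.5136) ≈ 0.220.

0.220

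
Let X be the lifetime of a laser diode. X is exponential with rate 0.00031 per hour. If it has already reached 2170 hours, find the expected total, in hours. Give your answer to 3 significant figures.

5400

By memorylessness, E[X | X > 2170] = 2170 + 1/λ = 2170 + 3225.81 = 5395.81 hours.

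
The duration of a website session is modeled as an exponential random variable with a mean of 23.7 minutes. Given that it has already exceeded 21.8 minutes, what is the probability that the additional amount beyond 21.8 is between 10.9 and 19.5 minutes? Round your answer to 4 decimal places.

0.1921

The rate is λ = 1/23.7 = 0.0421941 per minute.
Memoryless: the residual past 21.8 is again Exp(λ).
P(10.9 < residual < 19.5) = e^(−λ·10.9) − e^(−λ·19.5) = 0.63134 − 0.43921 ≈ 0.1921.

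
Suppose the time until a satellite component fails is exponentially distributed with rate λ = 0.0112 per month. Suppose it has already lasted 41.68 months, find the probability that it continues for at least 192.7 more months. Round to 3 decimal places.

The exponential is memoryless, so the remaining time is again Exp(λ): the condition X > 41.68 is irrelevant.
P(X > 192.7) = e^(−2.1582) ≈ 0.116.

0.116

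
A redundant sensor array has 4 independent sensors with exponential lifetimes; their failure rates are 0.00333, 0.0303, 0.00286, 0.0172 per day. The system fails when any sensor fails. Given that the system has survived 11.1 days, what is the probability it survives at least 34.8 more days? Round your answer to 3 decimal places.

0.154

Time to first failure ~ Exp(Σλ) with Σλ = 0.05369.
By memorylessness, P(T > 11.1+34.8 | T > 11.1) = P(T > 34.8) = e^(−0.05369·34.8) ≈ 0.154.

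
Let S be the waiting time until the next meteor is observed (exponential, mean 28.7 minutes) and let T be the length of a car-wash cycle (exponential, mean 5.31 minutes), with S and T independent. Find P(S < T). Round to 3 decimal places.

0.156

λ_1 = 1/28.7 = 0.0348432, λ_2 = 1/5.31 = 0.188324.
For independent exponentials, P(S < T) = λ_1/(λ_1+λ_2) = 0.0348432/0.223167 ≈ 0.156.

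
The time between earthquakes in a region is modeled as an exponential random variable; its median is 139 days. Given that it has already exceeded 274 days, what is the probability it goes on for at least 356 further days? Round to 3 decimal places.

For an exponential, median = ln(2)/λ, so λ = ln 2 / 139 = 0.00498667 per day.
The exponential is memoryless, so the remaining time is again Exp(λ): the condition X > 274 is irrelevant.
P(X > 356) = e^(−1.7753) ≈ 0.169.

0.169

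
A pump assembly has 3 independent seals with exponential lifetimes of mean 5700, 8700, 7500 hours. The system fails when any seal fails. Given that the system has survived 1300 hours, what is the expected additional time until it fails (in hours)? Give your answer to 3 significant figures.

2360

First-failure rate Σλ = 1/5700 + 1/8700 + 1/7500 = 0.000423714.
By memorylessness the expected residual is 1/Σλ = 2360.08 hours, regardless of the 1300 already elapsed.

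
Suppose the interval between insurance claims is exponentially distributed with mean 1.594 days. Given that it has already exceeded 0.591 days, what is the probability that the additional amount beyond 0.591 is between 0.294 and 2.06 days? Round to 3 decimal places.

0.557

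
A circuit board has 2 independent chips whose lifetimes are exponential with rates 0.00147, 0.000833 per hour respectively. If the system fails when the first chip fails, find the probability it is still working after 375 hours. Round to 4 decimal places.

0.4216

The time to first failure is exponential with rate Σλ = 0.00147 + 0.000833 = 0.002303.
P(min > 375) = e^(−0.002303·375) = e^(−0.86362) ≈ 0.4216.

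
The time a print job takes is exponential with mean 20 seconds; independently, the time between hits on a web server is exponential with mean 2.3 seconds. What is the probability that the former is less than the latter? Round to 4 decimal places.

λ_1 = 1/20 = 0.05, λ_2 = 1/2.3 = 0.434783.
For independent exponentials, P(the former < the latter) = λ_1/(λ_1+λ_2) = 0.05/0.484783 ≈ 0.1031.

0.1031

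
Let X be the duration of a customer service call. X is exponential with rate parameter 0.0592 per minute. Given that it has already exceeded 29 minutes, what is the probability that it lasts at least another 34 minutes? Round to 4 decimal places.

0.1336

The exponential is memoryless, so the remaining time is again Exp(λ): the condition X > 29 is irrelevant.
P(X > 34) = e^(−2.0128) ≈ 0.1336.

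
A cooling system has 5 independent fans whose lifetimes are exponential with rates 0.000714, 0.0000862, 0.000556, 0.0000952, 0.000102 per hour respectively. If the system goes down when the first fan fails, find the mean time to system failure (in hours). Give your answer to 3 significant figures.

644

The time to first failure is exponential with rate Σλ = 0.000714 + 0.0000862 + 0.000556 + 0.0000952 + 0.000102 = 0.0015534.
E[min] = 1/Σλ = 1/0.0015534 = 643.749 hours.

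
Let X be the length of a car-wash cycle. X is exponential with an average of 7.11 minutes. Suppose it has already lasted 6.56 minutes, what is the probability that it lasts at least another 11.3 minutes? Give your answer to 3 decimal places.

0.204

The rate is λ = 1/7.11 = 0.140647 per minute.
The exponential is memoryless, so the remaining time is again Exp(λ): the condition X > 6.56 is irrelevant.
P(X > 11.3) = e^(−1.5893) ≈ 0.204.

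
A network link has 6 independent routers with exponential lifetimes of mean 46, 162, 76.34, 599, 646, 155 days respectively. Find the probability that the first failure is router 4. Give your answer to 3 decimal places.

0.033

Rates: λ_i = 1/mean_i → 0.0217391, 0.00617284, 0.0130993, 0.00166945, 0.00154799, 0.00645161; Σλ = 0.0506803.
P(router 4 first) = λ_4/Σλ = 0.00166945/0.0506803 ≈ 0.033.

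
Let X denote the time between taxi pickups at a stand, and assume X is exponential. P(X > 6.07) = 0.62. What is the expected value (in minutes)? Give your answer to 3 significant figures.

12.7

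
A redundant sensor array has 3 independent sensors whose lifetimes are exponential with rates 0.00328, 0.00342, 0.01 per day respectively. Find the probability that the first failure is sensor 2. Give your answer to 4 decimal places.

0.2048

The time to first failure is exponential with rate Σλ = 0.00328 + 0.00342 + 0.01 = 0.0167.
P(sensor 2 first) = λ_2/Σλ = 0.00342/0.0167 ≈ 0.2048.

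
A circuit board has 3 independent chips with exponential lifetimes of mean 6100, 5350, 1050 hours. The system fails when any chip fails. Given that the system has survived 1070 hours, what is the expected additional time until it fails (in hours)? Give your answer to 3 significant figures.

767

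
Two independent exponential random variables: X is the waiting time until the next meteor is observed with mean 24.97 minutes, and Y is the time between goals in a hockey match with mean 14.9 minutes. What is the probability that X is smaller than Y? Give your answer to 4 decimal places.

λ_1 = 1/24.97 = 0.0400481, λ_2 = 1/14.9 = 0.0671141.
For independent exponentials, P(X < Y) = λ_1/(λ_1+λ_2) = 0.0400481/0.107162 ≈ 0.3737.

0.3737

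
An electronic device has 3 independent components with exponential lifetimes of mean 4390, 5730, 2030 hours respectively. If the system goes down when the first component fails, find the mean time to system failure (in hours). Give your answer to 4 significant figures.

The first failure time is exponential with rate Σλ_i = 1/4390 + 1/5730 + 1/2030 = 0.000894921 per hour.
E[min] = 1/Σλ = 1/0.000894921 = 1117.42 hours.

1117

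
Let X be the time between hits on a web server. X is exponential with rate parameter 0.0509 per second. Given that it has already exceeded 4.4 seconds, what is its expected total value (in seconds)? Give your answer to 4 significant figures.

By memorylessness, E[X | X > 4.4] = 4.4 + 1/λ = 4.4 + 19.6464 = 24.0464 seconds.

24.05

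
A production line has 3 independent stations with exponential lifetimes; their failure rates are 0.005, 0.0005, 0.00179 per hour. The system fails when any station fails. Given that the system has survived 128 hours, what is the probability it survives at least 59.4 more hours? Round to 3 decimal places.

Time to first failure ~ Exp(Σλ) with Σλ = 0.00729.
By memorylessness, P(T > 128+59.4 | T > 128) = P(T > 59.4) = e^(−0.00729·59.4) ≈ 0.649.

0.649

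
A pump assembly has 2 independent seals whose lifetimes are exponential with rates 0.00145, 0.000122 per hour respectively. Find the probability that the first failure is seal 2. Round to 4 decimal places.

The time to first failure is exponential with rate Σλ = 0.00145 + 0.000122 = 0.001572.
P(seal 2 first) = λ_2/Σλ = 0.000122/0.001572 ≈ 0.0776.

0.0776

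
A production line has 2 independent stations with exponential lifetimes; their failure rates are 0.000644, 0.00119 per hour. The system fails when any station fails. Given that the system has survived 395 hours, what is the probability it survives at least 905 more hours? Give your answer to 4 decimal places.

0.1902

Time to first failure ~ Exp(Σλ) with Σλ = 0.001834.
By memorylessness, P(T > 395+905 | T > 395) = P(T > 905) = e^(−0.001834·905) ≈ 0.1902.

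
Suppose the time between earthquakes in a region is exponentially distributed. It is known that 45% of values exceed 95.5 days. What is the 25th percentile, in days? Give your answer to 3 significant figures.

34.4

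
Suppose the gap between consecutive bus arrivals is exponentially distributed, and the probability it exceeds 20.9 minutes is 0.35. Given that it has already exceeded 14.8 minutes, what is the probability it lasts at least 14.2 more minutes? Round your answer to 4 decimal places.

0.4900

From e^(−λ·20.9) = 0.35, λ = −ln(0.35)/20.9 = 0.0502307.
Memoryless: P(X > 14.8+14.2 | X > 14.8) = P(X > 14.2) = e^(−0.0502307·14.2) ≈ 0.4900.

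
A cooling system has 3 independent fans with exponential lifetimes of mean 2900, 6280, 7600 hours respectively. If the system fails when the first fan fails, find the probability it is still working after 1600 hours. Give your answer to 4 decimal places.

The first failure time is exponential with rate Σλ_i = 1/2900 + 1/6280 + 1/7600 = 0.000635642 per hour.
P(min > 1600) = e^(−0.000635642·1600) = e^(−1.017) ≈ 0.3617.

0.3617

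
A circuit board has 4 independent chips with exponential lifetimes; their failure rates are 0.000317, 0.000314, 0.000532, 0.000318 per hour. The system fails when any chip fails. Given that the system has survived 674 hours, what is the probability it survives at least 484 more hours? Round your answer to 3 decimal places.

Time to first failure ~ Exp(Σλ) with Σλ = 0.001481.
By memorylessness, P(T > 674+484 | T > 674) = P(T > 484) = e^(−0.001481·484) ≈ 0.488.

0.488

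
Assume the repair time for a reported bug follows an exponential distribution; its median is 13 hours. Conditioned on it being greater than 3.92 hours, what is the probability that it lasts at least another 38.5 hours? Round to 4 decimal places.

0.1284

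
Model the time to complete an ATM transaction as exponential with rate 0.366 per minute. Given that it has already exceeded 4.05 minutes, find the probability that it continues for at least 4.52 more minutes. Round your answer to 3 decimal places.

0.191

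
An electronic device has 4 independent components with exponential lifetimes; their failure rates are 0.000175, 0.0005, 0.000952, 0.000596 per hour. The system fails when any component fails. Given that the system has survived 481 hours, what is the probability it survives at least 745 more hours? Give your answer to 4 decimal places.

0.1909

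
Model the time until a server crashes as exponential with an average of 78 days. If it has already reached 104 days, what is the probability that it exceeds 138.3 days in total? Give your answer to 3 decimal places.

0.644

The rate is λ = 1/78 = 0.0128205 per day.
The exponential is memoryless, so the remaining time is again Exp(λ): the condition X > 104 is irrelevant.
P(X > 34.3) = e^(−0.43974) ≈ 0.644.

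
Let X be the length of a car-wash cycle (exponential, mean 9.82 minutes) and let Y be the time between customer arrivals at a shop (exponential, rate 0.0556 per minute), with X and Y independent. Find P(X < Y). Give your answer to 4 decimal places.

λ_1 = 1/9.82 = 0.101833, λ_2 = 0.0556.
For independent exponentials, P(X < Y) = λ_1/(λ_1+λ_2) = 0.101833/0.157433 ≈ 0.6468.

0.6468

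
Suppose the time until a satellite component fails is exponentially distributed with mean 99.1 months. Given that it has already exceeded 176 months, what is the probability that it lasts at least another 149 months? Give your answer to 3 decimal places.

0.222

The rate is λ = 1/99.1 = 0.0100908 per month.
P(X > s+t | X > s) = e^(−λ(s+t))/e^(−λs) = e^(−λt), independent of s = 176.
P(X > 149) = e^(−1.5035) ≈ 0.222.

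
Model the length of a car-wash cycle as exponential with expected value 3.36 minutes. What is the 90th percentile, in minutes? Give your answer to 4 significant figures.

7.737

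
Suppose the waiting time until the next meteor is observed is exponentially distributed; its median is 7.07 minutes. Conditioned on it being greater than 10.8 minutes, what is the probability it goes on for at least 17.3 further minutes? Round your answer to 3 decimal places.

0.183

For an exponential, median = ln(2)/λ, so λ = ln 2 / 7.07 = 0.0980406 per minute.
The exponential is memoryless, so the remaining time is again Exp(λ): the condition X > 10.8 is irrelevant.
P(X > 17.3) = e^(−1.6961) ≈ 0.183.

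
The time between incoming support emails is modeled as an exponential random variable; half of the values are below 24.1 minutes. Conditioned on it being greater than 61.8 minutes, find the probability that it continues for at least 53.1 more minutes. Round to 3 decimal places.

0.217

For an exponential, median = ln(2)/λ, so λ = ln 2 / 24.1 = 0.0287613 per minute.
By the memoryless property, P(X > 61.8+53.1 | X > 61.8) = P(X > 53.1).
P(X > 53.1) = e^(−1.5272) ≈ 0.217.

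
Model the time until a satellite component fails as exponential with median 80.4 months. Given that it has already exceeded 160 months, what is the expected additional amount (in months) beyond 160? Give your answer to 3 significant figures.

116

For an exponential, median = ln(2)/λ, so λ = ln 2 / 80.4 = 0.00862123 per month.
By memorylessness, the remaining amount past any threshold is again Exp(λ) with mean 1/λ = 115.993 months.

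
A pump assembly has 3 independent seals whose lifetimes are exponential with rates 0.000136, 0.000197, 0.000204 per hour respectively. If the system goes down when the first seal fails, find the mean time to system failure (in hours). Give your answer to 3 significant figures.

The time to first failure is exponential with rate Σλ = 0.000136 + 0.000197 + 0.000204 = 0.000537.
E[min] = 1/Σλ = 1/0.000537 = 1862.2 hours.

1860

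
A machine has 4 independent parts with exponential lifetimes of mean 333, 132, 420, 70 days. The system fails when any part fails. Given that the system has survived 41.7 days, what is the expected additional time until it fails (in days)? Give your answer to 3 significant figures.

36.7

First-failure rate Σλ = 1/333 + 1/132 + 1/420 + 1/70 = 0.0272454.
By memorylessness the expected residual is 1/Σλ = 36.7034 days, regardless of the 41.7 already elapsed.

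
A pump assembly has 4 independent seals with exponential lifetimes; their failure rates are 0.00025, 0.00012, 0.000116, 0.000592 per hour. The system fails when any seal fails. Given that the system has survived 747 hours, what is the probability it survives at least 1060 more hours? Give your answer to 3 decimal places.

0.319

Time to first failure ~ Exp(Σλ) with Σλ = 0.001078.
By memorylessness, P(T > 747+1060 | T > 747) = P(T > 1060) = e^(−0.001078·1060) ≈ 0.319.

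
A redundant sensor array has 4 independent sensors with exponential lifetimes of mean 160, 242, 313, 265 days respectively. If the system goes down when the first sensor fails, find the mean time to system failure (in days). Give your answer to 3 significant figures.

57.6

The first failure time is exponential with rate Σλ_i = 1/160 + 1/242 + 1/313 + 1/265 = 0.0173507 per day.
E[min] = 1/Σλ = 1/0.0173507 = 57.6345 days.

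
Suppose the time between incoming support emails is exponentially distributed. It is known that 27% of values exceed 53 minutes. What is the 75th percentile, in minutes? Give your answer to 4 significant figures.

56.12

e^(−λ·53) = 0.27 ⇒ λ = −ln(0.27)/53 = 0.0247044.
75th percentile: 1 − e^(−λt) = 0.75, t = −ln(0.25)/λ = 56.1153 minutes.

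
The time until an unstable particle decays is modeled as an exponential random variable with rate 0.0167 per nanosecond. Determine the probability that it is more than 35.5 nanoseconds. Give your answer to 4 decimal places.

0.5527

P(X > 35.5) = e^(−λ·35.5) = e^(−0.59285) ≈ 0.5527.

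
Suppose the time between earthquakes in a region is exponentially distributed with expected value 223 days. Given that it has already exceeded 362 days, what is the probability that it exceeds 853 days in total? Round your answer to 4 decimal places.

The rate is λ = 1/223 = 0.0044843 per day.
The exponential is memoryless, so the remaining time is again Exp(λ): the condition X > 362 is irrelevant.
P(X > 491) = e^(−2.2018) ≈ 0.1106.

0.1106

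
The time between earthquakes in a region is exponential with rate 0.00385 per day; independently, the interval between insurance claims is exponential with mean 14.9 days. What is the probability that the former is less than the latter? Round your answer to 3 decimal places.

0.054

λ_1 = 0.00385, λ_2 = 1/14.9 = 0.0671141.
For independent exponentials, P(the former < the latter) = λ_1/(λ_1+λ_2) = 0.00385/0.0709641 ≈ 0.054.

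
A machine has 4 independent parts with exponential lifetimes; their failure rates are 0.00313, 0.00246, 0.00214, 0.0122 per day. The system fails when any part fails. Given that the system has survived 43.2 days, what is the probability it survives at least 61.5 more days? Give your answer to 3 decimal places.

0.294

Time to first failure ~ Exp(Σλ) with Σλ = 0.01993.
By memorylessness, P(T > 43.2+61.5 | T > 43.2) = P(T > 61.5) = e^(−0.01993·61.5) ≈ 0.294.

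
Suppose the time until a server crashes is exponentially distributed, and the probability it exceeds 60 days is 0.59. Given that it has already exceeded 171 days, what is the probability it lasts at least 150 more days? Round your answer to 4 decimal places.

From e^(−λ·60) = 0.59, λ = −ln(0.59)/60 = 0.00879388.
Memoryless: P(X > 171+150 | X > 171) = P(X > 150) = e^(−0.00879388·150) ≈ 0.2674.

0.2674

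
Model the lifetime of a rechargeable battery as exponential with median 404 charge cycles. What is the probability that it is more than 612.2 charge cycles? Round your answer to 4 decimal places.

0.3498

For an exponential, median = ln(2)/λ, so λ = ln 2 / 404 = 0.00171571 per charge cycle.
P(X > 612.2) = e^(−λ·612.2) = e^(−1.0504) ≈ 0.3498.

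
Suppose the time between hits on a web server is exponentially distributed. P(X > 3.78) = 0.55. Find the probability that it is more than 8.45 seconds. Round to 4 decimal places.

e^(−λ·3.78) = 0.55 ⇒ λ = −ln(0.55)/3.78 = 0.158158.
P(X > 8.45) = e^(−0.158158·8.45) = e^(−1.3364) ≈ 0.2628.

0.2628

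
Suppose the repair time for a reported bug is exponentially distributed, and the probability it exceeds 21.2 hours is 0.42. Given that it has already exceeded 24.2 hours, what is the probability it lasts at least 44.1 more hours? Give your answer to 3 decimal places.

0.165

From e^(−λ·21.2) = 0.42, λ = −ln(0.42)/21.2 = 0.0409198.
Memoryless: P(X > 24.2+44.1 | X > 24.2) = P(X > 44.1) = e^(−0.0409198·44.1) ≈ 0.165.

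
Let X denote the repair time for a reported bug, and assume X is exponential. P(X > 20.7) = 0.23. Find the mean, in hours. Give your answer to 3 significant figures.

14.1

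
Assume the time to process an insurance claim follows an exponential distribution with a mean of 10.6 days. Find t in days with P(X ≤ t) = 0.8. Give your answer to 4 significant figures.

The rate is λ = 1/10.6 = 0.0943396 per day.
Set 1 − e^(−λt) = 0.8, so t = −ln(0.2)/λ = 1.6094/0.0943396 ≈ 17.06 days.

17.06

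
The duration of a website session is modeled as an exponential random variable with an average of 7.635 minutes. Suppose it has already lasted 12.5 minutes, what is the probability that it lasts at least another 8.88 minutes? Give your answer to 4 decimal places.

0.3125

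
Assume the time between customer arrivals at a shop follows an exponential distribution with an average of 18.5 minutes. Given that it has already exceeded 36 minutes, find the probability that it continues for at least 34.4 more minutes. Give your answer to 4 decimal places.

0.1558

The rate is λ = 1/18.5 = 0.0540541 per minute.
P(X > s+t | X > s) = e^(−λ(s+t))/e^(−λs) = e^(−λt), independent of s = 36.
P(X > 34.4) = e^(−1.8595) ≈ 0.1558.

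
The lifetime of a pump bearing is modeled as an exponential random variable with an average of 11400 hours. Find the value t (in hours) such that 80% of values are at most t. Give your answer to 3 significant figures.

18300

The rate is λ = 1/11400 = 0.0000877193 per hour.
Set 1 − e^(−λt) = 0.8, so t = −ln(0.2)/λ = 1.6094/0.0000877193 ≈ 18347.6 hours.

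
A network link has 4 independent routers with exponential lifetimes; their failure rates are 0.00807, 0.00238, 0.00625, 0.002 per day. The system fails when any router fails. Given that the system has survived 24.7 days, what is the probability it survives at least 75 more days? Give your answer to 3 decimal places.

0.246

Time to first failure ~ Exp(Σλ) with Σλ = 0.0187.
By memorylessness, P(T > 24.7+75 | T > 24.7) = P(T > 75) = e^(−0.0187·75) ≈ 0.246.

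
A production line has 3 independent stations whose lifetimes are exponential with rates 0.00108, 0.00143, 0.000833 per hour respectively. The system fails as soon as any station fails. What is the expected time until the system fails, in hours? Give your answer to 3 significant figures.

The time to first failure is exponential with rate Σλ = 0.00108 + 0.00143 + 0.000833 = 0.003343.
E[min] = 1/Σλ = 1/0.003343 = 299.133 hours.

299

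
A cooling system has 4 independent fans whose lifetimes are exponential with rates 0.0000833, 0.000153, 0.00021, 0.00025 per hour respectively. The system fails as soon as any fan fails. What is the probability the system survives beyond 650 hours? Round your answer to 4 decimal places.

0.6360

The time to first failure is exponential with rate Σλ = 0.0000833 + 0.000153 + 0.00021 + 0.00025 = 0.0006963.
P(min > 650) = e^(−0.0006963·650) = e^(−0.4526) ≈ 0.6360.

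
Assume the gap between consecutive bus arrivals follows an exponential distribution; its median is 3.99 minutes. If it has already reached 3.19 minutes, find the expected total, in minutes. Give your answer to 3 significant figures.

For an exponential, median = ln(2)/λ, so λ = ln 2 / 3.99 = 0.173721 per minute.
By memorylessness, E[X | X > 3.19] = 3.19 + 1/λ = 3.19 + 5.75635 = 8.94635 minutes.

8.95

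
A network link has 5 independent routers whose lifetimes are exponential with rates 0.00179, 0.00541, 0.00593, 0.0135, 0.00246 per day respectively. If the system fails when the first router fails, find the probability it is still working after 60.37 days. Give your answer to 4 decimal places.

The time to first failure is exponential with rate Σλ = 0.00179 + 0.00541 + 0.00593 + 0.0135 + 0.00246 = 0.02909.
P(min > 60.37) = e^(−0.02909·60.37) = e^(−1.7562) ≈ 0.1727.

0.1727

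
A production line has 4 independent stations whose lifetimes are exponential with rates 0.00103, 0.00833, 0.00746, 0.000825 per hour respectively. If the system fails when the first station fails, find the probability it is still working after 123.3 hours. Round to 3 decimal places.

0.114

The time to first failure is exponential with rate Σλ = 0.00103 + 0.00833 + 0.00746 + 0.000825 = 0.017645.
P(min > 123.3) = e^(−0.017645·123.3) = e^(−2.1756) ≈ 0.114.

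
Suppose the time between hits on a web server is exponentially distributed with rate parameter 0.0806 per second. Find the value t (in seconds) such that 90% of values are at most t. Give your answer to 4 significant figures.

28.57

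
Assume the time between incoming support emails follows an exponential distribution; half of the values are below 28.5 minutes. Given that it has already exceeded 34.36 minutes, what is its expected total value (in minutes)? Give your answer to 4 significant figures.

75.48

For an exponential, median = ln(2)/λ, so λ = ln 2 / 28.5 = 0.024321 per minute.
By memorylessness, E[X | X > 34.36] = 34.36 + 1/λ = 34.36 + 41.1168 = 75.4768 minutes.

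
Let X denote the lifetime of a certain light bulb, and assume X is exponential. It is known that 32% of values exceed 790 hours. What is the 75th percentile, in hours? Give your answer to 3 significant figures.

e^(−λ·790) = 0.32 ⇒ λ = −ln(0.32)/790 = 0.00144232.
75th percentile: 1 − e^(−λt) = 0.75, t = −ln(0.25)/λ = 961.155 hours.

961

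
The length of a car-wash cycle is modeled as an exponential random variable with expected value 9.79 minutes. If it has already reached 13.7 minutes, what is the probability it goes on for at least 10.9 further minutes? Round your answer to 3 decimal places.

The rate is λ = 1/9.79 = 0.102145 per minute.
The exponential is memoryless, so the remaining time is again Exp(λ): the condition X > 13.7 is irrelevant.
P(X > 10.9) = e^(−1.1134) ≈ 0.328.

0.328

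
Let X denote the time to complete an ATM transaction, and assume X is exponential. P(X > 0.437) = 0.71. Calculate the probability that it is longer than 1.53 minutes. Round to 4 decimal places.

e^(−λ·0.437) = 0.71 ⇒ λ = −ln(0.71)/0.437 = 0.783731.
P(X > 1.53) = e^(−0.783731·1.53) = e^(−1.1991) ≈ 0.3015.

0.3015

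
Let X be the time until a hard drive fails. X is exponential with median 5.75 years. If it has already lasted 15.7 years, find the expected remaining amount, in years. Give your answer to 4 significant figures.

For an exponential, median = ln(2)/λ, so λ = ln 2 / 5.75 = 0.120547 per year.
By memorylessness, the remaining amount past any threshold is again Exp(λ) with mean 1/λ = 8.2955 years.

8.295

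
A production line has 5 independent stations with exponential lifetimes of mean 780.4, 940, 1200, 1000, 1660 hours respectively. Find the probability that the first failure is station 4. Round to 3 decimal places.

0.209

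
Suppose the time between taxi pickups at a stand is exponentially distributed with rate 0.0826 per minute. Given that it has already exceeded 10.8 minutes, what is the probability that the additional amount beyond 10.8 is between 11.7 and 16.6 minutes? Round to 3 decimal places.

Memoryless: the residual past 10.8 is again Exp(λ).
P(11.7 < residual < 16.6) = e^(−λ·11.7) − e^(−λ·16.6) = 0.38044 − 0.25381 ≈ 0.127.

0.127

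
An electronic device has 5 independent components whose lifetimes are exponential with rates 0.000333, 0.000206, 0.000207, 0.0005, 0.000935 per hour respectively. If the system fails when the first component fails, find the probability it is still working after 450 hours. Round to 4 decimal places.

The time to first failure is exponential with rate Σλ = 0.000333 + 0.000206 + 0.000207 + 0.0005 + 0.000935 = 0.002181.
P(min > 450) = e^(−0.002181·450) = e^(−0.98145) ≈ 0.3748.

0.3748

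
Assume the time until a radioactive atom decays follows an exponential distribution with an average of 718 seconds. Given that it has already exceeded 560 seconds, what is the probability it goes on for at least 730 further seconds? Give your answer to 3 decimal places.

0.362

The rate is λ = 1/718 = 0.00139276 per second.
The exponential is memoryless, so the remaining time is again Exp(λ): the condition X > 560 is irrelevant.
P(X > 730) = e^(−1.0167) ≈ 0.362.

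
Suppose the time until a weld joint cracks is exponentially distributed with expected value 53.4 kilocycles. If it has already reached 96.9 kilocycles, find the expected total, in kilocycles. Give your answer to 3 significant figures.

150

The rate is λ = 1/53.4 = 0.0187266 per kilocycle.
By memorylessness, E[X | X > 96.9] = 96.9 + 1/λ = 96.9 + 53.4 = 150.3 kilocycles.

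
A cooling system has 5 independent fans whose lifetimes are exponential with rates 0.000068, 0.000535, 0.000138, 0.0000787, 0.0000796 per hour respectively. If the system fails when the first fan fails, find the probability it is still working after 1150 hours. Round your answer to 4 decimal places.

0.3555

The time to first failure is exponential with rate Σλ = 0.000068 + 0.000535 + 0.000138 + 0.0000787 + 0.0000796 = 0.0008993.
P(min > 1150) = e^(−0.0008993·1150) = e^(−1.0342) ≈ 0.3555.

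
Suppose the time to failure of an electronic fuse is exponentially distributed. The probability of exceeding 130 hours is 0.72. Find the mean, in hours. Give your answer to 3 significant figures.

e^(−λ·130) = 0.72 ⇒ λ = −ln(0.72)/130 = 0.00252695.
Mean = 1/λ = 395.733 hours.

396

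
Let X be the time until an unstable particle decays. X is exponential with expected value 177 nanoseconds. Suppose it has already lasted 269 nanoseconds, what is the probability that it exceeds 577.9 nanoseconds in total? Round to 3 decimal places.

0.175

The rate is λ = 1/177 = 0.00564972 per nanosecond.
P(X > s+t | X > s) = e^(−λ(s+t))/e^(−λs) = e^(−λt), independent of s = 269.
P(X > 308.9) = e^(−1.7452) ≈ 0.175.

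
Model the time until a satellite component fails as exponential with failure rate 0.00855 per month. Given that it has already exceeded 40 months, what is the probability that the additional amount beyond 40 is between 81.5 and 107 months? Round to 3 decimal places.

0.098

Memoryless: the residual past 40 is again Exp(λ).
P(81.5 < residual < 107) = e^(−λ·81.5) − e^(−λ·107) = 0.49816 − 0.40058 ≈ 0.098.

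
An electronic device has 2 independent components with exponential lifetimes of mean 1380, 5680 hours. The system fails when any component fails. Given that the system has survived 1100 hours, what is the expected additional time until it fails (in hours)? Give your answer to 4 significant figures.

First-failure rate Σλ = 1/1380 + 1/5680 = 0.000900694.
By memorylessness the expected residual is 1/Σλ = 1110.25 hours, regardless of the 1100 already elapsed.

1110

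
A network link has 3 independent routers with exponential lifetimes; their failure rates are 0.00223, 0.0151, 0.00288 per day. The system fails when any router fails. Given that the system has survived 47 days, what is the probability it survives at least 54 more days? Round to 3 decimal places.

0.336

Time to first failure ~ Exp(Σλ) with Σλ = 0.02021.
By memorylessness, P(T > 47+54 | T > 47) = P(T > 54) = e^(−0.02021·54) ≈ 0.336.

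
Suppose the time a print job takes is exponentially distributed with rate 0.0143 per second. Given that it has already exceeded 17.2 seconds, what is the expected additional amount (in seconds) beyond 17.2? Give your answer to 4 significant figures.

69.93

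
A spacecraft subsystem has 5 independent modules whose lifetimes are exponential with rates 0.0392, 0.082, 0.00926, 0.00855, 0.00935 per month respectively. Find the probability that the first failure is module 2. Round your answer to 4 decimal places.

0.5527

The time to first failure is exponential with rate Σλ = 0.0392 + 0.082 + 0.00926 + 0.00855 + 0.00935 = 0.14836.
P(module 2 first) = λ_2/Σλ = 0.082/0.14836 ≈ 0.5527.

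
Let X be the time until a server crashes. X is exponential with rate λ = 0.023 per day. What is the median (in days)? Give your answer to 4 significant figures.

Set 1 − e^(−λt) = 0.5, so t = −ln(0.5)/λ = 0.69315/0.023 ≈ 30.1368 days.

30.14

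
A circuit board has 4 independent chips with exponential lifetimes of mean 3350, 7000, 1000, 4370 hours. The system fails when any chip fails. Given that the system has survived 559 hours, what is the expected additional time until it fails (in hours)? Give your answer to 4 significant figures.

598.7

First-failure rate Σλ = 1/3350 + 1/7000 + 1/1000 + 1/4370 = 0.0016702.
By memorylessness the expected residual is 1/Σλ = 598.732 hours, regardless of the 559 already elapsed.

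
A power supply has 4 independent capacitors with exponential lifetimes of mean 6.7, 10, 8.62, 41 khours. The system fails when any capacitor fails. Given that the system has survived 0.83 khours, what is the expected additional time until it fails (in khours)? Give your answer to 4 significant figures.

2.566

First-failure rate Σλ = 1/6.7 + 1/10 + 1/8.62 + 1/41 = 0.389653.
By memorylessness the expected residual is 1/Σλ = 2.56638 khours, regardless of the 0.83 already elapsed.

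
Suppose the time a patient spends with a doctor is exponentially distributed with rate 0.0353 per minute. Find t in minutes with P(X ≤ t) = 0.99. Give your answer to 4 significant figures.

130.5

Set 1 − e^(−λt) = 0.99, so t = −ln(0.01)/λ = 4.6052/0.0353 ≈ 130.458 minutes.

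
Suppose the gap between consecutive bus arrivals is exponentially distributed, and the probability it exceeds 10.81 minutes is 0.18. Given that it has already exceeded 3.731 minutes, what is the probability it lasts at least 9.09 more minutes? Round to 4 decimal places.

From e^(−λ·10.81) = 0.18, λ = −ln(0.18)/10.81 = 0.158631.
Memoryless: P(X > 3.731+9.09 | X > 3.731) = P(X > 9.09) = e^(−0.158631·9.09) ≈ 0.2365.

0.2365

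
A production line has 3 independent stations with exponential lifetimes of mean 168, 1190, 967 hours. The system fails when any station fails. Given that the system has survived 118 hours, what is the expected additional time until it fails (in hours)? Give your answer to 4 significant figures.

First-failure rate Σλ = 1/168 + 1/1190 + 1/967 = 0.00782684.
By memorylessness the expected residual is 1/Σλ = 127.765 hours, regardless of the 118 already elapsed.

127.8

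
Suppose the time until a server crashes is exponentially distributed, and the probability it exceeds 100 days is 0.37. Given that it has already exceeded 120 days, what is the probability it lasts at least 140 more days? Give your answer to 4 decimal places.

From e^(−λ·100) = 0.37, λ = −ln(0.37)/100 = 0.00994252.
Memoryless: P(X > 120+140 | X > 120) = P(X > 140) = e^(−0.00994252·140) ≈ 0.2486.

0.2486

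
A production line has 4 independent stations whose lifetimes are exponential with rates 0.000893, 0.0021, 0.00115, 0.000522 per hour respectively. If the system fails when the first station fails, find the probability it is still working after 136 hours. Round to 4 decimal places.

The time to first failure is exponential with rate Σλ = 0.000893 + 0.0021 + 0.00115 + 0.000522 = 0.004665.
P(min > 136) = e^(−0.004665·136) = e^(−0.63444) ≈ 0.5302.

0.5302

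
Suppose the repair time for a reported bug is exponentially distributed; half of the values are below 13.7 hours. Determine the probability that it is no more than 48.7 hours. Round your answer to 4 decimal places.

0.9149

For an exponential, median = ln(2)/λ, so λ = ln 2 / 13.7 = 0.0505947 per hour.
P(X ≤ 48.7) = 1 − e^(−λ·48.7) = 1 − e^(−2.464) ≈ 0.9149.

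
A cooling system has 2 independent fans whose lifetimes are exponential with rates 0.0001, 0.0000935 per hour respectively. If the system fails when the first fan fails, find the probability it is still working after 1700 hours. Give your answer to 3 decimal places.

0.720

The time to first failure is exponential with rate Σλ = 0.0001 + 0.0000935 = 0.0001935.
P(min > 1700) = e^(−0.0001935·1700) = e^(−0.32895) ≈ 0.720.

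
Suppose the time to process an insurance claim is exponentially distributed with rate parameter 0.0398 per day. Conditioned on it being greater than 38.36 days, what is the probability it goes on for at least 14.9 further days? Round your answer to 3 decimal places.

By the memoryless property, P(X > 38.36+14.9 | X > 38.36) = P(X > 14.9).
P(X > 14.9) = e^(−0.59302) ≈ 0.553.

0.553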